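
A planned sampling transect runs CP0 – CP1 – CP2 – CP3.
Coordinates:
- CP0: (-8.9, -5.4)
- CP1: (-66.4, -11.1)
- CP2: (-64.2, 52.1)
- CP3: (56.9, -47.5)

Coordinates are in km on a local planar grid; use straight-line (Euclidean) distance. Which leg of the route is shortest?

CP0–CP1

Leg distances:
CP0→CP1: 57.8 km
CP1→CP2: 63.2 km
CP2→CP3: 156.8 km
The shortest leg is CP0–CP1 at 57.8 km.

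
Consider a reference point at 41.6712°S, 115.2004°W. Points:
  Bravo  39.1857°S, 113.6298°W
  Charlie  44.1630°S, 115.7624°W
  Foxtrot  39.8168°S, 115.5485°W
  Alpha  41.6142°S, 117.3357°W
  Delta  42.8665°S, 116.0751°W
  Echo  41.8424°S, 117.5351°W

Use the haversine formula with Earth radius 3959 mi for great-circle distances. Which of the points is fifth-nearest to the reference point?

Distance to each, sorted:
Delta: 93.9 mi
Alpha: 110.3 mi
Echo: 120.9 mi
Foxtrot: 129.4 mi
Charlie: 174.5 mi
Bravo: 190.6 mi
The fifth-nearest is Charlie at 174.5 mi.

Charlie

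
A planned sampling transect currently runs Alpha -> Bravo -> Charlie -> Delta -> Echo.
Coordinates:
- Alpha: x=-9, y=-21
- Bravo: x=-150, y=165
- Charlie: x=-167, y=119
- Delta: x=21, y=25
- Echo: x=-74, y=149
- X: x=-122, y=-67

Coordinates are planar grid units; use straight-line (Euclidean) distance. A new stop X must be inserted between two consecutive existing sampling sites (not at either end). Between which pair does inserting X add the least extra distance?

Added distance for inserting X between each consecutive pair:
Alpha–Bravo: 122.3
Bravo–Charlie: 376.0
Charlie–Delta: 151.2
Delta–Echo: 235.1
Smallest added distance is 122.3, inserting between Alpha and Bravo.

between Alpha and Bravo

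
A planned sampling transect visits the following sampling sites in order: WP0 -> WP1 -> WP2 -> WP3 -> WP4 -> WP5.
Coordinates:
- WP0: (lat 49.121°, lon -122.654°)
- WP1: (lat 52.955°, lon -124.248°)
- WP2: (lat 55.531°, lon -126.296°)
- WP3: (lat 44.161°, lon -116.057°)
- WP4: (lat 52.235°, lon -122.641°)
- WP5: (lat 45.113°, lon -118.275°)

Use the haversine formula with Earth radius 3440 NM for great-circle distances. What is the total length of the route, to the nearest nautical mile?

2208 NM

Leg distances:
WP0→WP1: 237.9 NM  (cumulative 237.9 NM)
WP1→WP2: 170.5 NM  (cumulative 408.4 NM)
WP2→WP3: 787.5 NM  (cumulative 1196.0 NM)
WP3→WP4: 551.2 NM  (cumulative 1747.2 NM)
WP4→WP5: 461.1 NM  (cumulative 2208.3 NM)
Total route length ≈ 2208 NM.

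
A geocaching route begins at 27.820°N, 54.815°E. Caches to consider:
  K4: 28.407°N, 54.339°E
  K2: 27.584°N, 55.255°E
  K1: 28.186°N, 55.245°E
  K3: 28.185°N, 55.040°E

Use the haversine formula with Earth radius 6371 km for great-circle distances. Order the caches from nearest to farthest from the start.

K3, K2, K1, K4

Distances from the start:
K3 28.185°N, 55.040°E: 46.2 km
K2 27.584°N, 55.255°E: 50.6 km
K1 28.186°N, 55.245°E: 58.6 km
K4 28.407°N, 54.339°E: 80.2 km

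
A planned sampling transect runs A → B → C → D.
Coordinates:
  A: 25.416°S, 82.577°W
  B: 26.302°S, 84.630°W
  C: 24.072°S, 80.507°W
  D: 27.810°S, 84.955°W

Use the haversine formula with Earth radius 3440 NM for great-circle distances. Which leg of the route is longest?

Leg distances:
A→B: 123.0 NM
B→C: 260.9 NM
C→D: 328.6 NM
The longest leg is C–D at 328.6 NM.

C–D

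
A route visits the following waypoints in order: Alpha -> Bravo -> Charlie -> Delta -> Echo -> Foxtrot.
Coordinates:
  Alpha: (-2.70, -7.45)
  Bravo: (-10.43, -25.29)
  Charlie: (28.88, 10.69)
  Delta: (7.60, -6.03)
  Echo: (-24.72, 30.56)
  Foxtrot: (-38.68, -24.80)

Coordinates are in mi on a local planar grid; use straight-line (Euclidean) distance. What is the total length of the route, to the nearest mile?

206 mi

Leg distances:
Alpha→Bravo: 19.4 mi  (cumulative 19.4 mi)
Bravo→Charlie: 53.3 mi  (cumulative 72.7 mi)
Charlie→Delta: 27.1 mi  (cumulative 99.8 mi)
Delta→Echo: 48.8 mi  (cumulative 148.6 mi)
Echo→Foxtrot: 57.1 mi  (cumulative 205.7 mi)
Total route length ≈ 206 mi.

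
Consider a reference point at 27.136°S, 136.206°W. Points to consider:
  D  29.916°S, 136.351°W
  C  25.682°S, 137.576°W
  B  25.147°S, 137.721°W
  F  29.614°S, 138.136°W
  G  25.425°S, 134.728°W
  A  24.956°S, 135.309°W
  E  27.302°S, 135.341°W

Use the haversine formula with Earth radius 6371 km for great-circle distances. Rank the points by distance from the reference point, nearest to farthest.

Distance from the reference point at 27.136°S, 136.206°W to each:
E 27.302°S, 135.341°W: 87.5 km
C 25.682°S, 137.576°W: 211.5 km
G 25.425°S, 134.728°W: 240.6 km
A 24.956°S, 135.309°W: 258.4 km
B 25.147°S, 137.721°W: 267.9 km
D 29.916°S, 136.351°W: 309.4 km
F 29.614°S, 138.136°W: 334.0 km

E, C, G, A, B, D, F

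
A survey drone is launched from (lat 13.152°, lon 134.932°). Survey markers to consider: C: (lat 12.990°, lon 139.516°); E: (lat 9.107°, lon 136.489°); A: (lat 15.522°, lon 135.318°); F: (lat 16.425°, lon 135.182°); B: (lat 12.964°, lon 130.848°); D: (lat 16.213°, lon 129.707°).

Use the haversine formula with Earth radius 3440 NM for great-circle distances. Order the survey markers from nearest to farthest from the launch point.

A, F, B, E, C, D

Distance from the launch point at (lat 13.152°, lon 134.932°) to each:
A (lat 15.522°, lon 135.318°): 144.1 NM
F (lat 16.425°, lon 135.182°): 197.0 NM
B (lat 12.964°, lon 130.848°): 239.1 NM
E (lat 9.107°, lon 136.489°): 259.6 NM
C (lat 12.990°, lon 139.516°): 268.3 NM
D (lat 16.213°, lon 129.707°): 354.7 NM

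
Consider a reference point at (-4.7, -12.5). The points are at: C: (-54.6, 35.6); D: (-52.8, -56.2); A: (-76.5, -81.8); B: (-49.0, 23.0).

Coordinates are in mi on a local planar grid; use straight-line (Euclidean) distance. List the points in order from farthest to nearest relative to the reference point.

A, C, D, B

Computing each straight-line distance from (-4.7, -12.5):
A (-76.5, -81.8): 99.8 mi
C (-54.6, 35.6): 69.3 mi
D (-52.8, -56.2): 65.0 mi
B (-49.0, 23.0): 56.8 mi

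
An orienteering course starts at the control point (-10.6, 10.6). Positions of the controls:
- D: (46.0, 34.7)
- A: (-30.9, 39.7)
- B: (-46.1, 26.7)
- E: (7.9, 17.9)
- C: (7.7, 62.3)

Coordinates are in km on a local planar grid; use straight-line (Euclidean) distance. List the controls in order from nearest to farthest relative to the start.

E, A, B, C, D

Computing each straight-line distance from (-10.6, 10.6):
E (7.9, 17.9): 19.9 km
A (-30.9, 39.7): 35.5 km
B (-46.1, 26.7): 39.0 km
C (7.7, 62.3): 54.8 km
D (46.0, 34.7): 61.5 km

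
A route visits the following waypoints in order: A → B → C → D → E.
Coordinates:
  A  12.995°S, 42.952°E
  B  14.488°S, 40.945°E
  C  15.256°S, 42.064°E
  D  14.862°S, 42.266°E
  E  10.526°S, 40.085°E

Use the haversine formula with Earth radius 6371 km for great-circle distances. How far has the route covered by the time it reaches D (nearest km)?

Leg distances:
A→B: 273.0 km  (cumulative 273.0 km)
B→C: 147.5 km  (cumulative 420.5 km)
C→D: 48.9 km  (cumulative 469.4 km)
Cumulative distance at D ≈ 469 km.

469 km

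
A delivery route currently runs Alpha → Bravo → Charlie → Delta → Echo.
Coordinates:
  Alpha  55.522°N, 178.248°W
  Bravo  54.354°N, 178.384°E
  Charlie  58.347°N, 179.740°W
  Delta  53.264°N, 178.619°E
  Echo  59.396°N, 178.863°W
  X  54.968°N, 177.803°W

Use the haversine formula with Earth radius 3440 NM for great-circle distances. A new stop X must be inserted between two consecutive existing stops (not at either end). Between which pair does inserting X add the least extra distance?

Added distance for inserting X between each consecutive pair:
Alpha–Bravo: 38.3 NM
Bravo–Charlie: 102.4 NM
Charlie–Delta: 64.7 NM
Delta–Echo: 52.8 NM
Smallest added distance is 38.3 NM, inserting between Alpha and Bravo.

between Alpha and Bravo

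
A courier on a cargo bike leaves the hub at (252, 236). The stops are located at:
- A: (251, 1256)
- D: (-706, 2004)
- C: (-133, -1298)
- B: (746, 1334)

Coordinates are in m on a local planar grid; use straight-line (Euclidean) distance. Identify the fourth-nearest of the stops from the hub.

Distance to each, sorted:
A: 1020.0 m
B: 1204.0 m
C: 1581.6 m
D: 2010.9 m
The fourth-nearest is D at 2010.9 m.

D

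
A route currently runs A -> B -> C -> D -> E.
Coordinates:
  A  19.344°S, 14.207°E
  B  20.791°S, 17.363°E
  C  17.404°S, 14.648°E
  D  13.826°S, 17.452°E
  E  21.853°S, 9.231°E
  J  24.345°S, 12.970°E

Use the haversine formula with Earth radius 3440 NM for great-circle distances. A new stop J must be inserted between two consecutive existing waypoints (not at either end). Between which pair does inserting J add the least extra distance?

Added distance for inserting J between each consecutive pair:
A–B: 433.8 NM
B–C: 495.9 NM
C–D: 838.7 NM
D–E: 262.9 NM
Smallest added distance is 262.9 NM, inserting between D and E.

between D and E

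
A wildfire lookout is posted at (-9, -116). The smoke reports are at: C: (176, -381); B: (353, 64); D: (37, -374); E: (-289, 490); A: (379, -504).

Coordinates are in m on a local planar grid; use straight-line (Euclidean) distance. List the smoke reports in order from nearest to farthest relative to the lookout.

D, C, B, A, E

Distances from the lookout:
D (37, -374): 262.1 m
C (176, -381): 323.2 m
B (353, 64): 404.3 m
A (379, -504): 548.7 m
E (-289, 490): 667.6 m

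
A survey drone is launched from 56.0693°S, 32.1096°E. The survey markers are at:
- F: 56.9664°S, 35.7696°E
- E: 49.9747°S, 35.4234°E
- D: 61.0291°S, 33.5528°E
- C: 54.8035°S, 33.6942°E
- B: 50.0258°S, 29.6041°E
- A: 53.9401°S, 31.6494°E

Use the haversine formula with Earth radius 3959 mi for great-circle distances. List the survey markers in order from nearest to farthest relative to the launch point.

Distances from the launch point:
C 54.8035°S, 33.6942°E: 107.3 mi
A 53.9401°S, 31.6494°E: 148.2 mi
F 56.9664°S, 35.7696°E: 152.6 mi
D 61.0291°S, 33.5528°E: 346.6 mi
B 50.0258°S, 29.6041°E: 430.3 mi
E 49.9747°S, 35.4234°E: 442.9 mi

C, A, F, D, B, E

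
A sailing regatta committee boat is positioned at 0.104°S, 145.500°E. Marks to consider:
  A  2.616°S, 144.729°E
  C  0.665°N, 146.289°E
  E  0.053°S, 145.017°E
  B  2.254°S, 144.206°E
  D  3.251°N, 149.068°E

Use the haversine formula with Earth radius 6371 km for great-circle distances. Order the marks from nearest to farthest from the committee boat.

E, C, B, A, D

Computing each great-circle distance from 0.104°S, 145.500°E:
E 0.053°S, 145.017°E: 54.0 km
C 0.665°N, 146.289°E: 122.5 km
B 2.254°S, 144.206°E: 279.0 km
A 2.616°S, 144.729°E: 292.2 km
D 3.251°N, 149.068°E: 544.4 km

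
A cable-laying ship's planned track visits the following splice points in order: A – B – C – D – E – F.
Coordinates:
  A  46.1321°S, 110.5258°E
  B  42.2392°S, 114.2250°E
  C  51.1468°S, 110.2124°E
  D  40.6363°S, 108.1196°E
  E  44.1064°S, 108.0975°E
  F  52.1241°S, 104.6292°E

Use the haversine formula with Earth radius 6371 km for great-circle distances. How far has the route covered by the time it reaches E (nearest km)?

Leg distances:
A→B: 523.7 km  (cumulative 523.7 km)
B→C: 1036.3 km  (cumulative 1559.9 km)
C→D: 1179.8 km  (cumulative 2739.7 km)
D→E: 385.9 km  (cumulative 3125.6 km)
Cumulative distance at E ≈ 3126 km.

3126 km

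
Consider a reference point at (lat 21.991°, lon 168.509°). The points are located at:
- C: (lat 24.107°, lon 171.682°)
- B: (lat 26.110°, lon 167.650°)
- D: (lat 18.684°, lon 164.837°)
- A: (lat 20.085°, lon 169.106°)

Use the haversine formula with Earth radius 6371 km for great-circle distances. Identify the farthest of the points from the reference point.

Distances from the reference point ((lat 21.991°, lon 168.509°)):
D: 530.8 km
B: 466.2 km
C: 400.9 km
A: 220.8 km
The farthest is D at 530.8 km.

D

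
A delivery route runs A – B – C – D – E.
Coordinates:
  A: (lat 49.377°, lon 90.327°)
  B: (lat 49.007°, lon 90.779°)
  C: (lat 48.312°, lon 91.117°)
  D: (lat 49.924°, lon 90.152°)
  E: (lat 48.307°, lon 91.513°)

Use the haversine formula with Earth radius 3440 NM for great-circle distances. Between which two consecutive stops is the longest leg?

D–E

Leg distances:
A→B: 28.4 NM
B→C: 43.8 NM
C→D: 103.9 NM
D→E: 110.8 NM
The longest leg is D–E at 110.8 NM.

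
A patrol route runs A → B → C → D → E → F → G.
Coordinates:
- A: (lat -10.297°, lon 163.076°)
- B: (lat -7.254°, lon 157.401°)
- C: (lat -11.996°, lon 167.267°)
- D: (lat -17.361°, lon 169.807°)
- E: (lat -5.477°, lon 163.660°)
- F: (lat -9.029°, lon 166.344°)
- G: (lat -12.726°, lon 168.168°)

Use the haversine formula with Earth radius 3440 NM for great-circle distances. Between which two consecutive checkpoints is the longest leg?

D–E

Leg distances:
A→B: 383.1 NM
B→C: 649.5 NM
C→D: 354.3 NM
D→E: 799.6 NM
E→F: 266.5 NM
F→G: 246.6 NM
The longest leg is D–E at 799.6 NM.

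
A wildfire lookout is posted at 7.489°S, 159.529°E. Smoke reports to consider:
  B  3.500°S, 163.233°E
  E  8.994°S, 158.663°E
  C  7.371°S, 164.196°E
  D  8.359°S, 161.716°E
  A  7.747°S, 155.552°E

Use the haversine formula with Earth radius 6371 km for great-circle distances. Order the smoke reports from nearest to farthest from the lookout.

Computing each great-circle distance from 7.489°S, 159.529°E:
E 8.994°S, 158.663°E: 192.6 km
D 8.359°S, 161.716°E: 259.6 km
A 7.747°S, 155.552°E: 439.3 km
C 7.371°S, 164.196°E: 514.8 km
B 3.500°S, 163.233°E: 603.9 km

E, D, A, C, B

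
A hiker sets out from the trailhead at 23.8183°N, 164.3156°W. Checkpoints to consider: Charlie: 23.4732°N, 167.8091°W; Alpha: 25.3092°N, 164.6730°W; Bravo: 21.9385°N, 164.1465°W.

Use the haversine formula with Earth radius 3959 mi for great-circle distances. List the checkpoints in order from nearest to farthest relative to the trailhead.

Alpha, Bravo, Charlie

Distances from the trailhead:
Alpha 25.3092°N, 164.6730°W: 105.4 mi
Bravo 21.9385°N, 164.1465°W: 130.3 mi
Charlie 23.4732°N, 167.8091°W: 222.4 mi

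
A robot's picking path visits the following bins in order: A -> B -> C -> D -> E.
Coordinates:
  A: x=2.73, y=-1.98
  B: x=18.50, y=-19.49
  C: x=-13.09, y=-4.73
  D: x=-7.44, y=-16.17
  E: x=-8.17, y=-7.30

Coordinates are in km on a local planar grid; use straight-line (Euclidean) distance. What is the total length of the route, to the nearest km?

Leg distances:
A→B: 23.6 km  (cumulative 23.6 km)
B→C: 34.9 km  (cumulative 58.4 km)
C→D: 12.8 km  (cumulative 71.2 km)
D→E: 8.9 km  (cumulative 80.1 km)
Total route length ≈ 80 km.

80 km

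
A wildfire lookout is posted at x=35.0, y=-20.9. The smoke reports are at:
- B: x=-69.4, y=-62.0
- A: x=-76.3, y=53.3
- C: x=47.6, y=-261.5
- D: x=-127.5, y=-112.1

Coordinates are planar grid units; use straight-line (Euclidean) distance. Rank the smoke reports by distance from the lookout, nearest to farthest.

B, A, D, C

Computing each straight-line distance from x=35.0, y=-20.9:
B x=-69.4, y=-62.0: 112.2
A x=-76.3, y=53.3: 133.8
D x=-127.5, y=-112.1: 186.3
C x=47.6, y=-261.5: 240.9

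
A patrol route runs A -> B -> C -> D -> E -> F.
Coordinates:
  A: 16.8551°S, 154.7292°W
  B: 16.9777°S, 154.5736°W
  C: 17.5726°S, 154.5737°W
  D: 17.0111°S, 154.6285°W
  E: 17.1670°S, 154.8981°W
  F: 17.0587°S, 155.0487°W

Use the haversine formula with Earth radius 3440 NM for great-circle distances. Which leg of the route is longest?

Leg distances:
A→B: 11.6 NM
B→C: 35.7 NM
C→D: 33.9 NM
D→E: 18.1 NM
E→F: 10.8 NM
The longest leg is B–C at 35.7 NM.

B–C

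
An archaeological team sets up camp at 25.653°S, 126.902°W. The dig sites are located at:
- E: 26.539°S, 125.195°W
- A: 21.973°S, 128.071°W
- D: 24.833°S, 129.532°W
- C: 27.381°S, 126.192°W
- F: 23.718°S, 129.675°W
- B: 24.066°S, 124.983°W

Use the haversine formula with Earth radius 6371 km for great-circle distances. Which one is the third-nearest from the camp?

B

Distances from the camp (25.653°S, 126.902°W):
E: 196.9 km
C: 204.7 km
B: 262.0 km
D: 279.8 km
F: 353.2 km
A: 426.1 km
The third-nearest is B at 262.0 km.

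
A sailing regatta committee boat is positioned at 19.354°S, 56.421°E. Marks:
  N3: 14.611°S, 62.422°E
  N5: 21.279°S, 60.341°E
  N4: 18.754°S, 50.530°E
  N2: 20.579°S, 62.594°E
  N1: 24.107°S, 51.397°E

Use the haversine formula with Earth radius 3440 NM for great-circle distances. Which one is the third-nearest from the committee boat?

Distances from the committee boat (19.354°S, 56.421°E):
N5: 249.1 NM
N4: 336.2 NM
N2: 356.0 NM
N1: 399.8 NM
N3: 446.9 NM
The third-nearest is N2 at 356.0 NM.

N2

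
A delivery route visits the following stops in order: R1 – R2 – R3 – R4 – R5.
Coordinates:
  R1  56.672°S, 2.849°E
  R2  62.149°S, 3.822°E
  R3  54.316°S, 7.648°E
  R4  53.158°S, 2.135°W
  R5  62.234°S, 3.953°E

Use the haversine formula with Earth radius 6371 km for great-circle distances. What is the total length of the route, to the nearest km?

Leg distances:
R1→R2: 611.5 km  (cumulative 611.5 km)
R2→R3: 898.9 km  (cumulative 1510.4 km)
R3→R4: 655.6 km  (cumulative 2166.0 km)
R4→R5: 1071.0 km  (cumulative 3237.0 km)
Total route length ≈ 3237 km.

3237 km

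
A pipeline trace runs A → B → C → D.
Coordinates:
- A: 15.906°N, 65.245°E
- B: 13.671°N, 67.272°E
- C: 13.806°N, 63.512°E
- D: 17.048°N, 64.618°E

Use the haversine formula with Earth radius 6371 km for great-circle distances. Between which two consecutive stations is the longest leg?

Leg distances:
A→B: 330.5 km
B→C: 406.4 km
C→D: 379.5 km
The longest leg is B–C at 406.4 km.

B–C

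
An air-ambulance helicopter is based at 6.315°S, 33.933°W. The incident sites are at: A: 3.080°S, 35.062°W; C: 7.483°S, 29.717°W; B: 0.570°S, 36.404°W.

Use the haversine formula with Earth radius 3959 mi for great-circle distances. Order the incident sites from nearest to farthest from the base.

Distances from the base:
A 3.080°S, 35.062°W: 236.7 mi
C 7.483°S, 29.717°W: 300.3 mi
B 0.570°S, 36.404°W: 432.0 mi

A, C, B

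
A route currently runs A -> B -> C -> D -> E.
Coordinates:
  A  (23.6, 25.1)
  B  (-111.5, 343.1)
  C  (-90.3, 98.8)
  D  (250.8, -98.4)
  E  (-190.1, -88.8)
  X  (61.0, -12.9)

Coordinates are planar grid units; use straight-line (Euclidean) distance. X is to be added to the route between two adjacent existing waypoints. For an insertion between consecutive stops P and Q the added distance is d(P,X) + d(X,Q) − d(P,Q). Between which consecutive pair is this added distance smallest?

between C and D

Added distance for inserting X between each consecutive pair:
A–B: 103.4
B–C: 338.4
C–D: 2.2
D–E: 29.5
Smallest added distance is 2.2, inserting between C and D.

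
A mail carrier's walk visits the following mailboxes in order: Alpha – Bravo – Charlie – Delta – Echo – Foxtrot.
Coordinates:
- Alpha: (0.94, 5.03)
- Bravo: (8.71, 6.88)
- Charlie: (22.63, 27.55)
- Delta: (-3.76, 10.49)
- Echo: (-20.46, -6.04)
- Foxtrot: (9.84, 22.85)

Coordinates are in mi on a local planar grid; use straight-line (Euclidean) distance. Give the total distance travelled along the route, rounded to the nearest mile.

130 mi

Leg distances:
Alpha→Bravo: 8.0 mi  (cumulative 8.0 mi)
Bravo→Charlie: 24.9 mi  (cumulative 32.9 mi)
Charlie→Delta: 31.4 mi  (cumulative 64.3 mi)
Delta→Echo: 23.5 mi  (cumulative 87.8 mi)
Echo→Foxtrot: 41.9 mi  (cumulative 129.7 mi)
Total route length ≈ 130 mi.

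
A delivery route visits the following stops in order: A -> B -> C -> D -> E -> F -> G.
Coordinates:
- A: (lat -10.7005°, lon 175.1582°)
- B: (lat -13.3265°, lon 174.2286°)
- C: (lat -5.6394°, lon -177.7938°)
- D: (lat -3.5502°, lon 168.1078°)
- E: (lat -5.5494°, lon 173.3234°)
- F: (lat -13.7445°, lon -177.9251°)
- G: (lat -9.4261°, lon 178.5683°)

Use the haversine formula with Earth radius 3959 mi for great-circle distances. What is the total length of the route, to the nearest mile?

Leg distances:
A→B: 192.0 mi  (cumulative 192.0 mi)
B→C: 759.8 mi  (cumulative 951.8 mi)
C→D: 981.6 mi  (cumulative 1933.4 mi)
D→E: 384.9 mi  (cumulative 2318.3 mi)
E→F: 821.8 mi  (cumulative 3140.1 mi)
F→G: 381.2 mi  (cumulative 3521.4 mi)
Total route length ≈ 3521 mi.

3521 mi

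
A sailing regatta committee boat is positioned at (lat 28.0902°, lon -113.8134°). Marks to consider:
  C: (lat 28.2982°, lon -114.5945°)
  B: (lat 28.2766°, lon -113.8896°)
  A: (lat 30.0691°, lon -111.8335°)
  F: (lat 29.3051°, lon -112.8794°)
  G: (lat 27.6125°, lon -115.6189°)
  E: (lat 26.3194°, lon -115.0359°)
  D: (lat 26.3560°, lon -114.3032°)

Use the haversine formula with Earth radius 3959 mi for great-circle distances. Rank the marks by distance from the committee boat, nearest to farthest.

B, C, F, G, D, E, A

Distances from the committee boat:
B (lat 28.2766°, lon -113.8896°): 13.7 mi
C (lat 28.2982°, lon -114.5945°): 49.7 mi
F (lat 29.3051°, lon -112.8794°): 101.2 mi
G (lat 27.6125°, lon -115.6189°): 115.1 mi
D (lat 26.3560°, lon -114.3032°): 123.5 mi
E (lat 26.3194°, lon -115.0359°): 143.6 mi
A (lat 30.0691°, lon -111.8335°): 181.6 mi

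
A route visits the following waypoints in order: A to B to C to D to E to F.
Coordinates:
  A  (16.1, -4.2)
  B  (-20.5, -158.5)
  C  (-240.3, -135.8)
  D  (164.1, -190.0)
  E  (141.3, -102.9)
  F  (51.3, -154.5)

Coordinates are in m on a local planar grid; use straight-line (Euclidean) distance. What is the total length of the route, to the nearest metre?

Leg distances:
A→B: 158.6 m  (cumulative 158.6 m)
B→C: 221.0 m  (cumulative 379.6 m)
C→D: 408.0 m  (cumulative 787.6 m)
D→E: 90.0 m  (cumulative 877.6 m)
E→F: 103.7 m  (cumulative 981.3 m)
Total route length ≈ 981 m.

981 m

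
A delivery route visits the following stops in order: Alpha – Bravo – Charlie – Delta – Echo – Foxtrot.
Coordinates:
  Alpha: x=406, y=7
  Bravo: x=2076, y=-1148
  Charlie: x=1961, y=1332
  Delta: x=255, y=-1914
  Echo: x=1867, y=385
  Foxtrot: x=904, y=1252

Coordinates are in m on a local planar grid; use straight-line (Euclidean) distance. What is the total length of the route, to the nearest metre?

Leg distances:
Alpha→Bravo: 2030.5 m  (cumulative 2030.5 m)
Bravo→Charlie: 2482.7 m  (cumulative 4513.2 m)
Charlie→Delta: 3667.0 m  (cumulative 8180.2 m)
Delta→Echo: 2807.8 m  (cumulative 10988.0 m)
Echo→Foxtrot: 1295.8 m  (cumulative 12283.8 m)
Total route length ≈ 12284 m.

12284 m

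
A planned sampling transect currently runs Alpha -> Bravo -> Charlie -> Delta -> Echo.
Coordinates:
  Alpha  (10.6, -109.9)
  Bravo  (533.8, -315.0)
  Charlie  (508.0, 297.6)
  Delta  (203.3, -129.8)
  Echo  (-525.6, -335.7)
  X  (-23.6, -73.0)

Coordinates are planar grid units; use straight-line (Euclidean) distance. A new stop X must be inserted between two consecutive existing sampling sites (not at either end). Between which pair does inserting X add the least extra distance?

between Delta and Echo

Added distance for inserting X between each consecutive pair:
Alpha–Bravo: 96.0
Bravo–Charlie: 642.6
Charlie–Delta: 357.0
Delta–Echo: 43.1
Smallest added distance is 43.1, inserting between Delta and Echo.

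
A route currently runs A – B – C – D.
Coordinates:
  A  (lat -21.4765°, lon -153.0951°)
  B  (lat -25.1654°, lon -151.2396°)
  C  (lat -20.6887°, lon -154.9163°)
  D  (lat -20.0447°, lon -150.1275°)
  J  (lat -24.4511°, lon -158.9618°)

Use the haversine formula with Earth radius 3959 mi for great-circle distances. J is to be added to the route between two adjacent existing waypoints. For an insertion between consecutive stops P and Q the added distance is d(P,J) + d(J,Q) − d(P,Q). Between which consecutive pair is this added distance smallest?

Added distance for inserting J between each consecutive pair:
A–B: 632.0 mi
B–C: 465.3 mi
C–D: 694.5 mi
Smallest added distance is 465.3 mi, inserting between B and C.

between B and C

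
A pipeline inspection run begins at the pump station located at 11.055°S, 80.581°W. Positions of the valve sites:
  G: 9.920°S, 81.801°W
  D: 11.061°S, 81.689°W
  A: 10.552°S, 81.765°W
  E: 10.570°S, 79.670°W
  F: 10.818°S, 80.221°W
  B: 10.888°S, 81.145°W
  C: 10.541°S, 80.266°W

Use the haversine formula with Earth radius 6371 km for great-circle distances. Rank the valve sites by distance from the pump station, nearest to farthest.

Computing each great-circle distance from 11.055°S, 80.581°W:
F 10.818°S, 80.221°W: 47.3 km
B 10.888°S, 81.145°W: 64.3 km
C 10.541°S, 80.266°W: 66.7 km
E 10.570°S, 79.670°W: 113.2 km
D 11.061°S, 81.689°W: 120.9 km
A 10.552°S, 81.765°W: 140.9 km
G 9.920°S, 81.801°W: 183.6 km

F, B, C, E, D, A, G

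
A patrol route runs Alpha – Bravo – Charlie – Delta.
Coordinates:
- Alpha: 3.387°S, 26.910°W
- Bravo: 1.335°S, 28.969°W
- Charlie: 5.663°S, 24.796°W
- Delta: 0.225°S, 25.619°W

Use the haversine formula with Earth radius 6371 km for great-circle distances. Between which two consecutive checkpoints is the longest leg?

Bravo–Charlie

Leg distances:
Alpha→Bravo: 323.1 km
Bravo→Charlie: 667.8 km
Charlie→Delta: 611.5 km
The longest leg is Bravo–Charlie at 667.8 km.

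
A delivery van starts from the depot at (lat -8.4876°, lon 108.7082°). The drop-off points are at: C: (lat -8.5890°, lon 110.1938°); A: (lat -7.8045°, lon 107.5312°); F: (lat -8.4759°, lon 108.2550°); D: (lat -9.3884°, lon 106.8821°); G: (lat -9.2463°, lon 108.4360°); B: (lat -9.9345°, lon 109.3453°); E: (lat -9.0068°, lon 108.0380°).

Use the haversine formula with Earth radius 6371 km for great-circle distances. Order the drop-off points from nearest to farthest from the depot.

Distances from the depot:
F (lat -8.4759°, lon 108.2550°): 49.9 km
G (lat -9.2463°, lon 108.4360°): 89.5 km
E (lat -9.0068°, lon 108.0380°): 93.6 km
A (lat -7.8045°, lon 107.5312°): 150.2 km
C (lat -8.5890°, lon 110.1938°): 163.7 km
B (lat -9.9345°, lon 109.3453°): 175.4 km
D (lat -9.3884°, lon 106.8821°): 224.2 km

F, G, E, A, C, B, D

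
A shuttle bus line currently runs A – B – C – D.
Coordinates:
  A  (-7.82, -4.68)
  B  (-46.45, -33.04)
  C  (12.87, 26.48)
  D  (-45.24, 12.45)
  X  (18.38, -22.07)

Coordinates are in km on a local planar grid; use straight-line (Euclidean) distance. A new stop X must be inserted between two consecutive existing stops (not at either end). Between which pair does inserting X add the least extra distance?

between B and C

Added distance for inserting X between each consecutive pair:
A–B: 49.3 km
B–C: 30.6 km
C–D: 61.5 km
Smallest added distance is 30.6 km, inserting between B and C.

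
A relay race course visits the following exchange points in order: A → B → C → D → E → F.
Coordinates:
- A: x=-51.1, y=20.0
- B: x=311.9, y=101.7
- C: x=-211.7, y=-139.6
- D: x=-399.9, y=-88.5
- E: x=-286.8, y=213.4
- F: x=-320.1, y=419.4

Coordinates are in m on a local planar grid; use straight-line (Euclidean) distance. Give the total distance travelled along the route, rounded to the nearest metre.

1675 m

Leg distances:
A→B: 372.1 m  (cumulative 372.1 m)
B→C: 576.5 m  (cumulative 948.6 m)
C→D: 195.0 m  (cumulative 1143.6 m)
D→E: 322.4 m  (cumulative 1466.0 m)
E→F: 208.7 m  (cumulative 1674.7 m)
Total route length ≈ 1675 m.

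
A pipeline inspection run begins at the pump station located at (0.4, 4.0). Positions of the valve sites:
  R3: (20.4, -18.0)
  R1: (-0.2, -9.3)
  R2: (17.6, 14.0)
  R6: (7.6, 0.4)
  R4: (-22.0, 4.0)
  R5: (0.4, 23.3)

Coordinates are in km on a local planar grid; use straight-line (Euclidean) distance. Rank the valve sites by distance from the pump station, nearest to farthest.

Distance from the pump station at (0.4, 4.0) to each:
R6 (7.6, 0.4): 8.0 km
R1 (-0.2, -9.3): 13.3 km
R5 (0.4, 23.3): 19.3 km
R2 (17.6, 14.0): 19.9 km
R4 (-22.0, 4.0): 22.4 km
R3 (20.4, -18.0): 29.7 km

R6, R1, R5, R2, R4, R3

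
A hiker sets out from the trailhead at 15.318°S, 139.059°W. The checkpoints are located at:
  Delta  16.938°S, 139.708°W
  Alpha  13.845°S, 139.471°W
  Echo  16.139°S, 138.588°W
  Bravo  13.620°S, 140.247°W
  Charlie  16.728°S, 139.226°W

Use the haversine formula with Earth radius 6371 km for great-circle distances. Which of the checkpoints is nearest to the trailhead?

Echo

Distances from the trailhead (15.318°S, 139.059°W):
Echo: 104.3 km
Charlie: 157.8 km
Alpha: 169.7 km
Delta: 193.0 km
Bravo: 228.1 km
The nearest is Echo at 104.3 km.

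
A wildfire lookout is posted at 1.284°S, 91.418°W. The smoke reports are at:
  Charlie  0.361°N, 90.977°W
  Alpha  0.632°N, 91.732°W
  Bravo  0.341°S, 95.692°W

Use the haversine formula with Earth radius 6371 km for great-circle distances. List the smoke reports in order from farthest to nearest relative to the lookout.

Computing each great-circle distance from 1.284°S, 91.418°W:
Bravo 0.341°S, 95.692°W: 486.6 km
Alpha 0.632°N, 91.732°W: 215.9 km
Charlie 0.361°N, 90.977°W: 189.4 km

Bravo, Alpha, Charlie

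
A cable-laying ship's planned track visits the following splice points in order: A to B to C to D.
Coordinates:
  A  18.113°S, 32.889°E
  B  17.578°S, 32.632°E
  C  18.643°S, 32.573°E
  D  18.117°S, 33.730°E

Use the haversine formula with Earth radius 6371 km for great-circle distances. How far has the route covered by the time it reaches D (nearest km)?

319 km

Leg distances:
A→B: 65.4 km  (cumulative 65.4 km)
B→C: 118.6 km  (cumulative 184.0 km)
C→D: 135.4 km  (cumulative 319.4 km)
Cumulative distance at D ≈ 319 km.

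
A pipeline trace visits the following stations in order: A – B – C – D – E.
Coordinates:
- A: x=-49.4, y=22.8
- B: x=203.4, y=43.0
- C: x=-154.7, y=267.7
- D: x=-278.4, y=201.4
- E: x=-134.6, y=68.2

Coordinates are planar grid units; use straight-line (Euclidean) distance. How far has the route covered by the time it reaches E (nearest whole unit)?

Leg distances:
A→B: 253.6  (cumulative 253.6)
B→C: 422.8  (cumulative 676.4)
C→D: 140.3  (cumulative 816.7)
D→E: 196.0  (cumulative 1012.7)
Cumulative distance at E ≈ 1013.

1013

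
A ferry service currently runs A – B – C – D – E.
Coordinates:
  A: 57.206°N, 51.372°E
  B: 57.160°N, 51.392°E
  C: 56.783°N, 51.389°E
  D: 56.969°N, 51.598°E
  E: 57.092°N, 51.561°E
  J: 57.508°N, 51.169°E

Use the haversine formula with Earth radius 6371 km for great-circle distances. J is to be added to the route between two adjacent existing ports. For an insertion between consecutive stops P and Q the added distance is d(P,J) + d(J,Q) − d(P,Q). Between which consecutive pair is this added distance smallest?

Added distance for inserting J between each consecutive pair:
A–B: 71.4 km
B–C: 80.7 km
C–D: 122.7 km
D–E: 103.3 km
Smallest added distance is 71.4 km, inserting between A and B.

between A and B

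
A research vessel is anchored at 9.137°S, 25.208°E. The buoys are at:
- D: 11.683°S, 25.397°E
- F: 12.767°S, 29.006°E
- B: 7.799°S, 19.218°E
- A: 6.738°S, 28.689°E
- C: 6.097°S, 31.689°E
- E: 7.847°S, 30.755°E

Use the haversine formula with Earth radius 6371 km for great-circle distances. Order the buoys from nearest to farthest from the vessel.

Computing each great-circle distance from 9.137°S, 25.208°E:
D 11.683°S, 25.397°E: 283.9 km
A 6.738°S, 28.689°E: 467.0 km
F 12.767°S, 29.006°E: 578.6 km
E 7.847°S, 30.755°E: 626.7 km
B 7.799°S, 19.218°E: 675.4 km
C 6.097°S, 31.689°E: 790.2 km

D, A, F, E, B, C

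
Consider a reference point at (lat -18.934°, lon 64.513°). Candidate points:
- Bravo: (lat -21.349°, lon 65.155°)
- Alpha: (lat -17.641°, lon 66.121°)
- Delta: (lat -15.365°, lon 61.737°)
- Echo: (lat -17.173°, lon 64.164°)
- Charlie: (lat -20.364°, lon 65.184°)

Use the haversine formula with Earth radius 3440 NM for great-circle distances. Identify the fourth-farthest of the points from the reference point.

Distance to each, sorted:
Delta: 267.0 NM
Bravo: 149.4 NM
Alpha: 120.1 NM
Echo: 107.6 NM
Charlie: 93.9 NM
The fourth-farthest is Echo at 107.6 NM.

Echo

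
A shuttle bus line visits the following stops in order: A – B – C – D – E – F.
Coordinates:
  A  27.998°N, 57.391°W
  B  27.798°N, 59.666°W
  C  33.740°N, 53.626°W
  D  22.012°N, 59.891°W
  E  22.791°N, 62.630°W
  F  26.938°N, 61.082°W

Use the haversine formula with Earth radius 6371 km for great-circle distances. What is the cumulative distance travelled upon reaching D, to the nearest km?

Leg distances:
A→B: 224.7 km  (cumulative 224.7 km)
B→C: 876.9 km  (cumulative 1101.5 km)
C→D: 1441.3 km  (cumulative 2542.8 km)
Cumulative distance at D ≈ 2543 km.

2543 km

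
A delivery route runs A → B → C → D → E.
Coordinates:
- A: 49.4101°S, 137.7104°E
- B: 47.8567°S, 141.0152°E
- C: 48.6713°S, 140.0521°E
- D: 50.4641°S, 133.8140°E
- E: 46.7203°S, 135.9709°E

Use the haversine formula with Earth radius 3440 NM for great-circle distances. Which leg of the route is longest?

Leg distances:
A→B: 160.9 NM
B→C: 62.2 NM
C→D: 265.6 NM
D→E: 240.5 NM
The longest leg is C–D at 265.6 NM.

C–D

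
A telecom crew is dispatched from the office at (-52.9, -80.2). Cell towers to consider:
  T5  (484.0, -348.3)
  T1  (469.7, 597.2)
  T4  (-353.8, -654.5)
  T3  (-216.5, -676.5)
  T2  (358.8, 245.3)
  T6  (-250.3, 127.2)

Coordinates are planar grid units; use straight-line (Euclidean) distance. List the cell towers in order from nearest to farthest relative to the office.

Distances from the office:
T6 (-250.3, 127.2): 286.3
T2 (358.8, 245.3): 524.8
T5 (484.0, -348.3): 600.1
T3 (-216.5, -676.5): 618.3
T4 (-353.8, -654.5): 648.4
T1 (469.7, 597.2): 855.6

T6, T2, T5, T3, T4, T1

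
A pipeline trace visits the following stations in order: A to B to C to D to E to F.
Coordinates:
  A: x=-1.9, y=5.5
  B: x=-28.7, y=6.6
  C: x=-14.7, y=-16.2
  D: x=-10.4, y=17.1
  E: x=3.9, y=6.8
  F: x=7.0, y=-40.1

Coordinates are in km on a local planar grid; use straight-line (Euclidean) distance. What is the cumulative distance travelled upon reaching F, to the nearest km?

152 km

Leg distances:
A→B: 26.8 km  (cumulative 26.8 km)
B→C: 26.8 km  (cumulative 53.6 km)
C→D: 33.6 km  (cumulative 87.2 km)
D→E: 17.6 km  (cumulative 104.8 km)
E→F: 47.0 km  (cumulative 151.8 km)
Cumulative distance at F ≈ 152 km.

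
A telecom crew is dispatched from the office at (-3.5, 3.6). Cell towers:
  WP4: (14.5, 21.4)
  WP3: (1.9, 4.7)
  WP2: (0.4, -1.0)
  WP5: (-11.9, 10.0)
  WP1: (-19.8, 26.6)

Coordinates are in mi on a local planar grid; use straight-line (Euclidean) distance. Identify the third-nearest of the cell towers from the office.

Distance to each, sorted:
WP3: 5.5 mi
WP2: 6.0 mi
WP5: 10.6 mi
WP4: 25.3 mi
WP1: 28.2 mi
The third-nearest is WP5 at 10.6 mi.

WP5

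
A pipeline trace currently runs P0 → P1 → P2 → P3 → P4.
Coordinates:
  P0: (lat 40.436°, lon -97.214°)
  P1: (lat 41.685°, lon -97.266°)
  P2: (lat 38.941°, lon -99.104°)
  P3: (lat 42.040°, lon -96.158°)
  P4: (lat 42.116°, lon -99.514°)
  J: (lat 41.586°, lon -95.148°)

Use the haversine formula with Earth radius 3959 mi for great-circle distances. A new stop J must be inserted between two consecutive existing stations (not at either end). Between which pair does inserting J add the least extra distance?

Added distance for inserting J between each consecutive pair:
P0–P1: 157.1 mi
P1–P2: 174.0 mi
P2–P3: 73.8 mi
P3–P4: 116.2 mi
Smallest added distance is 73.8 mi, inserting between P2 and P3.

between P2 and P3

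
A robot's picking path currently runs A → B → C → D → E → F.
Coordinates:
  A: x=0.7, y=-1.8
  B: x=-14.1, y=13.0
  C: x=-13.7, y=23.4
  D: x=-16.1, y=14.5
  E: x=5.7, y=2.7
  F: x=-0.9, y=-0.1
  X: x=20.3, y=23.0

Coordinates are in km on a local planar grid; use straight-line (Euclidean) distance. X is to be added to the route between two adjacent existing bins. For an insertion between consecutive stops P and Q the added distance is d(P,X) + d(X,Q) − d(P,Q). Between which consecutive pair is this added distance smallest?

between D and E

Added distance for inserting X between each consecutive pair:
A–B: 46.5 km
B–C: 59.4 km
C–D: 62.2 km
D–E: 37.6 km
E–F: 49.2 km
Smallest added distance is 37.6 km, inserting between D and E.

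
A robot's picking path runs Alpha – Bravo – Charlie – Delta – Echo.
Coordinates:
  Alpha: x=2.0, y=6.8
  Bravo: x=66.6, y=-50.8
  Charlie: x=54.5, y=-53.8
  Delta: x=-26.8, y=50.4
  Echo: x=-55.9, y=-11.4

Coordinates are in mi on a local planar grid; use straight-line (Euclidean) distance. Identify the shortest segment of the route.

Leg distances:
Alpha→Bravo: 86.6 mi
Bravo→Charlie: 12.5 mi
Charlie→Delta: 132.2 mi
Delta→Echo: 68.3 mi
The shortest leg is Bravo–Charlie at 12.5 mi.

Bravo–Charlie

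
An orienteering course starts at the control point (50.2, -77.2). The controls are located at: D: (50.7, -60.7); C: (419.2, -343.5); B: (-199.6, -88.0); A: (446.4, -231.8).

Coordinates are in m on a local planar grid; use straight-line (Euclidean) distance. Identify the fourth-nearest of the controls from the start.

C

Distance to each, sorted:
D: 16.5 m
B: 250.0 m
A: 425.3 m
C: 455.1 m
The fourth-nearest is C at 455.1 m.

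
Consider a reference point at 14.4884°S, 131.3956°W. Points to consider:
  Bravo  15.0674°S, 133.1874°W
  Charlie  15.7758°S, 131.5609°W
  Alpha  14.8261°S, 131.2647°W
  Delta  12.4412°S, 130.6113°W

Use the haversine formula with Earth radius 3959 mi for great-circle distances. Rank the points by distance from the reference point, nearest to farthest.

Alpha, Charlie, Bravo, Delta

Distance from the reference point at 14.4884°S, 131.3956°W to each:
Alpha 14.8261°S, 131.2647°W: 24.9 mi
Charlie 15.7758°S, 131.5609°W: 89.6 mi
Bravo 15.0674°S, 133.1874°W: 126.2 mi
Delta 12.4412°S, 130.6113°W: 151.0 mi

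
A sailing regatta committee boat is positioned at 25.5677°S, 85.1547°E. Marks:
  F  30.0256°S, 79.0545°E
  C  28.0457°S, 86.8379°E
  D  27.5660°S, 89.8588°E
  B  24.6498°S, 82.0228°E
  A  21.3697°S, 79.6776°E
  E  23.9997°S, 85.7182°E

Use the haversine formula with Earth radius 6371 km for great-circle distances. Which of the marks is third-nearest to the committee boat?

Distances from the committee boat (25.5677°S, 85.1547°E):
E: 183.4 km
C: 322.2 km
B: 331.4 km
D: 517.9 km
A: 727.8 km
F: 778.0 km
The third-nearest is B at 331.4 km.

B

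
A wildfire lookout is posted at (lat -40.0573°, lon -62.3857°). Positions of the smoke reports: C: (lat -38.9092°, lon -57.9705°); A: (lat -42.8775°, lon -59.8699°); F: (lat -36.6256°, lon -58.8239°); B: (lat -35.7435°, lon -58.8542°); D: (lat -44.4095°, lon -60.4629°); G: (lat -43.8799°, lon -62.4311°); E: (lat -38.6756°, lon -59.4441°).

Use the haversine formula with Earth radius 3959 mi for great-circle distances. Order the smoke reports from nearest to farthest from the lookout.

Distances from the lookout:
E (lat -38.6756°, lon -59.4441°): 183.9 mi
A (lat -42.8775°, lon -59.8699°): 234.4 mi
C (lat -38.9092°, lon -57.9705°): 248.4 mi
G (lat -43.8799°, lon -62.4311°): 264.1 mi
F (lat -36.6256°, lon -58.8239°): 305.7 mi
D (lat -44.4095°, lon -60.4629°): 316.4 mi
B (lat -35.7435°, lon -58.8542°): 354.8 mi

E, A, C, G, F, D, B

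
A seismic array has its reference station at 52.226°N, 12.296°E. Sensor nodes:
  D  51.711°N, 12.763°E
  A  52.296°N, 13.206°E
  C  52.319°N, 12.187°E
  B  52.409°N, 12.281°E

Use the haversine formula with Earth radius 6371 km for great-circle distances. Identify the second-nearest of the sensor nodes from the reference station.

B

Distances from the reference station (52.226°N, 12.296°E):
C: 12.7 km
B: 20.4 km
A: 62.4 km
D: 65.6 km
The second-nearest is B at 20.4 km.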